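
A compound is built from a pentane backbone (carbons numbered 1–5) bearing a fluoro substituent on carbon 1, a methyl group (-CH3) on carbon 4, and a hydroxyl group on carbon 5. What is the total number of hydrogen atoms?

Atom tally by fragment:
  FCH2 → C:1 H:2 F:1
  CH2 → C:1 H:2
  CH2 → C:1 H:2
  CH(CH3) → C:2 H:4
  CH2OH → C:1 H:3 O:1
Element totals:
  C: 6
  H: 13
  F: 1
  O: 1

13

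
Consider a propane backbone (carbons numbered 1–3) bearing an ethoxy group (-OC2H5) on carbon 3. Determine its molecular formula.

Atom tally by fragment:
  CH3 → C:1 H:3
  CH2 → C:1 H:2
  CH2OC2H5 → C:3 H:7 O:1
Element totals:
  C: 5
  H: 12
  O: 1

C5H12O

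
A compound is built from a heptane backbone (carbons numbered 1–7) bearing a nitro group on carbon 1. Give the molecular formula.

C7H15NO2

Atom tally by fragment:
  O2NCH2 → C:1 H:2 N:1 O:2
  CH2 → C:1 H:2
  CH2 → C:1 H:2
  CH2 → C:1 H:2
  CH2 → C:1 H:2
  CH2 → C:1 H:2
  CH3 → C:1 H:3
Element totals:
  C: 7
  H: 15
  N: 1
  O: 2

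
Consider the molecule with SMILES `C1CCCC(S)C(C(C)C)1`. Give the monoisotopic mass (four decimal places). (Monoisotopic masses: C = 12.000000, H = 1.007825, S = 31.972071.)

Atom tally by fragment:
  cyclohexane ring core → C:6 H:12
  (− 2 ring H displaced by substituents)
  + SH → S:1 H:1
  + CH(CH3)2 → C:3 H:7
Element totals:
  C: 9
  H: 18
  S: 1
Molecular formula: C9H18S.
  M = 9(12.0) + 18(1.007825) + 31.972071
    = 108.000000 + 18.140850 + 31.972071 = 158.112921

158.1129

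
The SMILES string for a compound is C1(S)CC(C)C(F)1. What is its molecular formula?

C5H9FS

Atom tally by fragment:
  cyclobutane ring core → C:4 H:8
  (− 3 ring H displaced by substituents)
  + SH → S:1 H:1
  + CH3 → C:1 H:3
  + F → F:1
Element totals:
  C: 5
  H: 9
  F: 1
  S: 1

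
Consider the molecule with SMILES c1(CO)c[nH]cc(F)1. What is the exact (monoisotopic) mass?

115.0433

Atom tally by fragment:
  pyrrole ring core → C:4 H:5 N:1
  (− 2 ring H displaced by substituents)
  + CH2OH → C:1 H:3 O:1
  + F → F:1
Element totals:
  C: 5
  H: 6
  F: 1
  N: 1
  O: 1
Molecular formula: C5H6FNO.
  M = 5(12.0) + 6(1.007825) + 18.998403 + 14.003074 + 15.994915
    = 60.000000 + 6.046950 + 18.998403 + 14.003074 + 15.994915 = 115.043342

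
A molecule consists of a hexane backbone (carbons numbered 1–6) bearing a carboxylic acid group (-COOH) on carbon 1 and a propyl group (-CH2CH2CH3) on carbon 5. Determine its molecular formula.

C10H20O2

Atom tally by fragment:
  HOOCCH2 → C:2 H:3 O:2
  CH2 → C:1 H:2
  CH2 → C:1 H:2
  CH2 → C:1 H:2
  CH(CH2CH2CH3) → C:4 H:8
  CH3 → C:1 H:3
Element totals:
  C: 10
  H: 20
  O: 2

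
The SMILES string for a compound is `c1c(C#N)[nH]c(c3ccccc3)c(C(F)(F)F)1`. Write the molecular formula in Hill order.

Atom tally by fragment:
  pyrrole ring core → C:4 H:5 N:1
  (− 3 ring H displaced by substituents)
  + CN → C:1 N:1
  + C6H5 → C:6 H:5
  + CF3 → C:1 F:3
Element totals:
  C: 12
  H: 7
  F: 3
  N: 2

C12H7F3N2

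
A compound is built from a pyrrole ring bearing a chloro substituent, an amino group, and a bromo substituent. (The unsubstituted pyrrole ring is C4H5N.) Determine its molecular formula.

Atom tally by fragment:
  pyrrole ring core → C:4 H:5 N:1
  (− 3 ring H displaced by substituents)
  + Cl → Cl:1
  + NH2 → N:1 H:2
  + Br → Br:1
Element totals:
  C: 4
  H: 4
  Br: 1
  Cl: 1
  N: 2

C4H4BrClN2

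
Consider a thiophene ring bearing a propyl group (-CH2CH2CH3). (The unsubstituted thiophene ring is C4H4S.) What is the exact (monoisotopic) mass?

126.0503

Atom tally by fragment:
  thiophene ring core → C:4 H:4 S:1
  (− 1 ring H displaced by substituents)
  + CH2CH2CH3 → C:3 H:7
Element totals:
  C: 7
  H: 10
  S: 1
Molecular formula: C7H10S.
  M = 7(12.0) + 10(1.007825) + 31.972071
    = 84.000000 + 10.078250 + 31.972071 = 126.050321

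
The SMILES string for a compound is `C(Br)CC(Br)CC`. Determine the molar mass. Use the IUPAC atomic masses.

229.94 g/mol

Atom tally by fragment:
  BrCH2 → C:1 H:2 Br:1
  CH2 → C:1 H:2
  CH(Br) → C:1 H:1 Br:1
  CH2 → C:1 H:2
  CH3 → C:1 H:3
Element totals:
  C: 5
  H: 10
  Br: 2
Molecular formula: C5H10Br2.
  M = 5(12.011) + 10(1.008) + 2(79.904)
    = 60.055 + 10.080 + 159.808 = 229.943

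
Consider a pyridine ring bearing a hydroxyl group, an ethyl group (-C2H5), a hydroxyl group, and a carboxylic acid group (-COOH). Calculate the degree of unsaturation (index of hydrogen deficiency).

5

Atom tally by fragment:
  pyridine ring core → C:5 H:5 N:1
  (− 4 ring H displaced by substituents)
  + OH → O:1 H:1
  + C2H5 → C:2 H:5
  + OH → O:1 H:1
  + COOH → C:1 H:1 O:2
Element totals:
  C: 8
  H: 9
  N: 1
  O: 4
Molecular formula: C8H9NO4.
DoU = (2C + 2 + N − H − X) / 2 = (2·8 + 2 + 1 − 9 − 0) / 2 = 5.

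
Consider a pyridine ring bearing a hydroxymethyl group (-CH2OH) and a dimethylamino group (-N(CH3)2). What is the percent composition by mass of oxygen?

10.51%

Atom tally by fragment:
  pyridine ring core → C:5 H:5 N:1
  (− 2 ring H displaced by substituents)
  + CH2OH → C:1 H:3 O:1
  + N(CH3)2 → N:1 C:2 H:6
Element totals:
  C: 8
  H: 12
  N: 2
  O: 1
Molecular formula: C8H12N2O.
Molar mass = 152.197 g/mol.
Mass from O: 1 × 15.999 = 15.999 g/mol.
%O = 15.999 / 152.197 × 100 = 10.51%.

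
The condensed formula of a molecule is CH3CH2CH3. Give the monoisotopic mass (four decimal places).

Atom tally by fragment:
  CH3 → C:1 H:3
  CH2 → C:1 H:2
  CH3 → C:1 H:3
Element totals:
  C: 3
  H: 8
Molecular formula: C3H8.
  M = 3(12.0) + 8(1.007825)
    = 36.000000 + 8.062600 = 44.062600

44.0626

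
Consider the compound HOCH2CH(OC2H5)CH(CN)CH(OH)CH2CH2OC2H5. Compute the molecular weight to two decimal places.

Atom tally by fragment:
  HOCH2 → C:1 H:3 O:1
  CH(OC2H5) → C:3 H:6 O:1
  CH(CN) → C:2 H:1 N:1
  CH(OH) → C:1 H:2 O:1
  CH2 → C:1 H:2
  CH2OC2H5 → C:3 H:7 O:1
Element totals:
  C: 11
  H: 21
  N: 1
  O: 4
Molecular formula: C11H21NO4.
  M = 11(12.011) + 21(1.008) + 14.007 + 4(15.999)
    = 132.121 + 21.168 + 14.007 + 63.996 = 231.292

231.29 g/mol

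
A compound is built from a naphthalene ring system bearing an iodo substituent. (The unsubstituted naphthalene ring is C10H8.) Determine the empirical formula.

Atom tally by fragment:
  naphthalene ring system core → C:10 H:8
  (− 1 ring H displaced by substituents)
  + I → I:1
Element totals:
  C: 10
  H: 7
  I: 1
Molecular formula: C10H7I.
gcd of subscripts (10, 7, 1) = 1, so the empirical formula equals the molecular formula.

C10H7I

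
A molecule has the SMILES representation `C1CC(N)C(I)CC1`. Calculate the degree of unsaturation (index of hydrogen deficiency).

Atom tally by fragment:
  cyclohexane ring core → C:6 H:12
  (− 2 ring H displaced by substituents)
  + NH2 → N:1 H:2
  + I → I:1
Element totals:
  C: 6
  H: 12
  I: 1
  N: 1
Molecular formula: C6H12IN.
DoU = (2C + 2 + N − H − X) / 2 = (2·6 + 2 + 1 − 12 − 1) / 2 = 1.

1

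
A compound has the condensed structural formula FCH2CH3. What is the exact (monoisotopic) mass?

48.0375

Atom tally by fragment:
  FCH2 → C:1 H:2 F:1
  CH3 → C:1 H:3
Element totals:
  C: 2
  H: 5
  F: 1
Molecular formula: C2H5F.
  M = 2(12.0) + 5(1.007825) + 18.998403
    = 24.000000 + 5.039125 + 18.998403 = 48.037528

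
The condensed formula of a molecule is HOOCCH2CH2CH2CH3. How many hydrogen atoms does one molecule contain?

10

Atom tally by fragment:
  HOOCCH2 → C:2 H:3 O:2
  CH2 → C:1 H:2
  CH2 → C:1 H:2
  CH3 → C:1 H:3
Element totals:
  C: 5
  H: 10
  O: 2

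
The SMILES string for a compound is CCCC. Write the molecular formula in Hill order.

Atom tally by fragment:
  CH3 → C:1 H:3
  CH2 → C:1 H:2
  CH2 → C:1 H:2
  CH3 → C:1 H:3
Element totals:
  C: 4
  H: 10

C4H10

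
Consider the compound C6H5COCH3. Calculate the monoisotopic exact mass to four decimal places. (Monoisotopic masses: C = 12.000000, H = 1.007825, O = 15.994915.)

120.0575

Atom tally by fragment:
  benzene ring core → C:6 H:6
  (− 1 ring H displaced by substituents)
  + COCH3 → C:2 H:3 O:1
Element totals:
  C: 8
  H: 8
  O: 1
Molecular formula: C8H8O.
  M = 8(12.0) + 8(1.007825) + 15.994915
    = 96.000000 + 8.062600 + 15.994915 = 120.057515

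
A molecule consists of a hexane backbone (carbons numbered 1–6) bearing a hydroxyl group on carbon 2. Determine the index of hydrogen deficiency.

0

Atom tally by fragment:
  CH3 → C:1 H:3
  CH(OH) → C:1 H:2 O:1
  CH2 → C:1 H:2
  CH2 → C:1 H:2
  CH2 → C:1 H:2
  CH3 → C:1 H:3
Element totals:
  C: 6
  H: 14
  O: 1
Molecular formula: C6H14O.
DoU = (2C + 2 + N − H − X) / 2 = (2·6 + 2 + 0 − 14 − 0) / 2 = 0.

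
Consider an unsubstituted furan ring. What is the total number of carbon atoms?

4

Atom tally by fragment:
  furan ring core → C:4 H:4 O:1
Element totals:
  C: 4
  H: 4
  O: 1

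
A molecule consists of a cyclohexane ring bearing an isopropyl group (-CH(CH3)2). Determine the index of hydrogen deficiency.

Atom tally by fragment:
  cyclohexane ring core → C:6 H:12
  (− 1 ring H displaced by substituents)
  + CH(CH3)2 → C:3 H:7
Element totals:
  C: 9
  H: 18
Molecular formula: C9H18.
DoU = (2C + 2 + N − H − X) / 2 = (2·9 + 2 + 0 − 18 − 0) / 2 = 1.

1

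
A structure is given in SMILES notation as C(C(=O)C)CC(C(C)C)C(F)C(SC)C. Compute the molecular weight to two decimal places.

234.37 g/mol

Atom tally by fragment:
  CH3COCH2 → C:3 H:5 O:1
  CH2 → C:1 H:2
  CH(CH(CH3)2) → C:4 H:8
  CH(F) → C:1 H:1 F:1
  CH(SCH3) → C:2 H:4 S:1
  CH3 → C:1 H:3
Element totals:
  C: 12
  H: 23
  F: 1
  O: 1
  S: 1
Molecular formula: C12H23FOS.
  M = 12(12.011) + 23(1.008) + 18.998 + 15.999 + 32.06
    = 144.132 + 23.184 + 18.998 + 15.999 + 32.060 = 234.373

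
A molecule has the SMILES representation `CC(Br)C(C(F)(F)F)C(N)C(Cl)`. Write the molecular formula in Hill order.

C6H10BrClF3N

Atom tally by fragment:
  CH3 → C:1 H:3
  CH(Br) → C:1 H:1 Br:1
  CH(CF3) → C:2 H:1 F:3
  CH(NH2) → C:1 H:3 N:1
  CH2Cl → C:1 H:2 Cl:1
Element totals:
  C: 6
  H: 10
  Br: 1
  Cl: 1
  F: 3
  N: 1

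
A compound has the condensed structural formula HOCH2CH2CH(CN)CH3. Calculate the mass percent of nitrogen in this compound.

14.13%

Atom tally by fragment:
  HOCH2 → C:1 H:3 O:1
  CH2 → C:1 H:2
  CH(CN) → C:2 H:1 N:1
  CH3 → C:1 H:3
Element totals:
  C: 5
  H: 9
  N: 1
  O: 1
Molecular formula: C5H9NO.
Molar mass = 99.133 g/mol.
Mass from N: 1 × 14.007 = 14.007 g/mol.
%N = 14.007 / 99.133 × 100 = 14.13%.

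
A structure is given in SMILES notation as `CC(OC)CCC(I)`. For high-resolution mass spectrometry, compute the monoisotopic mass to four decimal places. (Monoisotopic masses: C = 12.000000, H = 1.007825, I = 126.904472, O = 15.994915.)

228.0011

Atom tally by fragment:
  CH3 → C:1 H:3
  CH(OCH3) → C:2 H:4 O:1
  CH2 → C:1 H:2
  CH2 → C:1 H:2
  CH2I → C:1 H:2 I:1
Element totals:
  C: 6
  H: 13
  I: 1
  O: 1
Molecular formula: C6H13IO.
  M = 6(12.0) + 13(1.007825) + 126.904472 + 15.994915
    = 72.000000 + 13.101725 + 126.904472 + 15.994915 = 228.001112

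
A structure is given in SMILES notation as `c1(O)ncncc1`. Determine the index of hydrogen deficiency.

4

Atom tally by fragment:
  pyrimidine ring core → C:4 H:4 N:2
  (− 1 ring H displaced by substituents)
  + OH → O:1 H:1
Element totals:
  C: 4
  H: 4
  N: 2
  O: 1
Molecular formula: C4H4N2O.
DoU = (2C + 2 + N − H − X) / 2 = (2·4 + 2 + 2 − 4 − 0) / 2 = 4.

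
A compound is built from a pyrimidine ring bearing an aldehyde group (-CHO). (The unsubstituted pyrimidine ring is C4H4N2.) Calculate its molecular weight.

Atom tally by fragment:
  pyrimidine ring core → C:4 H:4 N:2
  (− 1 ring H displaced by substituents)
  + CHO → C:1 H:1 O:1
Element totals:
  C: 5
  H: 4
  N: 2
  O: 1
Molecular formula: C5H4N2O.
  M = 5(12.011) + 4(1.008) + 2(14.007) + 15.999
    = 60.055 + 4.032 + 28.014 + 15.999 = 108.100

108.10 g/mol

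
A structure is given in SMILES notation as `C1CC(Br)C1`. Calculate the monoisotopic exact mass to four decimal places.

Atom tally by fragment:
  cyclobutane ring core → C:4 H:8
  (− 1 ring H displaced by substituents)
  + Br → Br:1
Element totals:
  C: 4
  H: 7
  Br: 1
Molecular formula: C4H7Br.
  M = 4(12.0) + 7(1.007825) + 78.918338
    = 48.000000 + 7.054775 + 78.918338 = 133.973113

133.9731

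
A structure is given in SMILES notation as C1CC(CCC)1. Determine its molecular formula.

Atom tally by fragment:
  cyclopropane ring core → C:3 H:6
  (− 1 ring H displaced by substituents)
  + CH2CH2CH3 → C:3 H:7
Element totals:
  C: 6
  H: 12

C6H12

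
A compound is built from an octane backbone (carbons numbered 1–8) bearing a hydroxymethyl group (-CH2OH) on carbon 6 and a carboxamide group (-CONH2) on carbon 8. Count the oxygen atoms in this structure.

2

Atom tally by fragment:
  CH3 → C:1 H:3
  CH2 → C:1 H:2
  CH2 → C:1 H:2
  CH2 → C:1 H:2
  CH2 → C:1 H:2
  CH(CH2OH) → C:2 H:4 O:1
  CH2 → C:1 H:2
  CH2CONH2 → C:2 H:4 O:1 N:1
Element totals:
  C: 10
  H: 21
  N: 1
  O: 2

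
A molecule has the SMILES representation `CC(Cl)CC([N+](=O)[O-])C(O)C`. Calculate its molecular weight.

Atom tally by fragment:
  CH3 → C:1 H:3
  CH(Cl) → C:1 H:1 Cl:1
  CH2 → C:1 H:2
  CH(NO2) → C:1 H:1 N:1 O:2
  CH(OH) → C:1 H:2 O:1
  CH3 → C:1 H:3
Element totals:
  C: 6
  H: 12
  Cl: 1
  N: 1
  O: 3
Molecular formula: C6H12ClNO3.
  M = 6(12.011) + 12(1.008) + 35.45 + 14.007 + 3(15.999)
    = 72.066 + 12.096 + 35.450 + 14.007 + 47.997 = 181.616

181.62 g/mol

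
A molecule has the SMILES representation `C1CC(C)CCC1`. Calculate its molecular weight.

Atom tally by fragment:
  cyclohexane ring core → C:6 H:12
  (− 1 ring H displaced by substituents)
  + CH3 → C:1 H:3
Element totals:
  C: 7
  H: 14
Molecular formula: C7H14.
  M = 7(12.011) + 14(1.008)
    = 84.077 + 14.112 = 98.189

98.19 g/mol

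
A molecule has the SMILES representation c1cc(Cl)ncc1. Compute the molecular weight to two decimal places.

113.54 g/mol

Atom tally by fragment:
  pyridine ring core → C:5 H:5 N:1
  (− 1 ring H displaced by substituents)
  + Cl → Cl:1
Element totals:
  C: 5
  H: 4
  Cl: 1
  N: 1
Molecular formula: C5H4ClN.
  M = 5(12.011) + 4(1.008) + 35.45 + 14.007
    = 60.055 + 4.032 + 35.450 + 14.007 = 113.544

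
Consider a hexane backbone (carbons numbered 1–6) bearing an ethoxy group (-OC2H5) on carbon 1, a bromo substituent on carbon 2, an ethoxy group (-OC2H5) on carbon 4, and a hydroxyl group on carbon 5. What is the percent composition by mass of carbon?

Atom tally by fragment:
  C2H5OCH2 → C:3 H:7 O:1
  CH(Br) → C:1 H:1 Br:1
  CH2 → C:1 H:2
  CH(OC2H5) → C:3 H:6 O:1
  CH(OH) → C:1 H:2 O:1
  CH3 → C:1 H:3
Element totals:
  C: 10
  H: 21
  Br: 1
  O: 3
Molecular formula: C10H21BrO3.
Molar mass = 269.179 g/mol.
Mass from C: 10 × 12.011 = 120.110 g/mol.
%C = 120.110 / 269.179 × 100 = 44.62%.

44.62%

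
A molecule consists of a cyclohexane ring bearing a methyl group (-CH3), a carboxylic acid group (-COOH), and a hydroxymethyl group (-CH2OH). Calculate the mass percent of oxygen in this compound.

27.87%

Atom tally by fragment:
  cyclohexane ring core → C:6 H:12
  (− 3 ring H displaced by substituents)
  + CH3 → C:1 H:3
  + COOH → C:1 H:1 O:2
  + CH2OH → C:1 H:3 O:1
Element totals:
  C: 9
  H: 16
  O: 3
Molecular formula: C9H16O3.
Molar mass = 172.224 g/mol.
Mass from O: 3 × 15.999 = 47.997 g/mol.
%O = 47.997 / 172.224 × 100 = 27.87%.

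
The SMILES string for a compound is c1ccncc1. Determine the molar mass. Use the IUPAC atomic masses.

79.10 g/mol

Atom tally by fragment:
  pyridine ring core → C:5 H:5 N:1
Element totals:
  C: 5
  H: 5
  N: 1
Molecular formula: C5H5N.
  M = 5(12.011) + 5(1.008) + 14.007
    = 60.055 + 5.040 + 14.007 = 79.102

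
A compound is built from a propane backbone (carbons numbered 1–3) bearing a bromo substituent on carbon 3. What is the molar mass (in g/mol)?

122.99 g/mol

Atom tally by fragment:
  CH3 → C:1 H:3
  CH2 → C:1 H:2
  CH2Br → C:1 H:2 Br:1
Element totals:
  C: 3
  H: 7
  Br: 1
Molecular formula: C3H7Br.
  M = 3(12.011) + 7(1.008) + 79.904
    = 36.033 + 7.056 + 79.904 = 122.993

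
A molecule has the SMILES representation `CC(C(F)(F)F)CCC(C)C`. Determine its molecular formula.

C8H15F3

Atom tally by fragment:
  CH3 → C:1 H:3
  CH(CF3) → C:2 H:1 F:3
  CH2 → C:1 H:2
  CH2 → C:1 H:2
  CH(CH3) → C:2 H:4
  CH3 → C:1 H:3
Element totals:
  C: 8
  H: 15
  F: 3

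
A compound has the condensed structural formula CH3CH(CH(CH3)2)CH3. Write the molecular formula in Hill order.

C6H14

Atom tally by fragment:
  CH3 → C:1 H:3
  CH(CH(CH3)2) → C:4 H:8
  CH3 → C:1 H:3
Element totals:
  C: 6
  H: 14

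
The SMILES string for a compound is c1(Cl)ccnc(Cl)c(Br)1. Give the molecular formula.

C5H2BrCl2N

Atom tally by fragment:
  pyridine ring core → C:5 H:5 N:1
  (− 3 ring H displaced by substituents)
  + Cl → Cl:1
  + Cl → Cl:1
  + Br → Br:1
Element totals:
  C: 5
  H: 2
  Br: 1
  Cl: 2
  N: 1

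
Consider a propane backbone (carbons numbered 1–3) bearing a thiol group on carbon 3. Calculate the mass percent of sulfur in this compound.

42.10%

Atom tally by fragment:
  CH3 → C:1 H:3
  CH2 → C:1 H:2
  CH2SH → C:1 H:3 S:1
Element totals:
  C: 3
  H: 8
  S: 1
Molecular formula: C3H8S.
Molar mass = 76.157 g/mol.
Mass from S: 1 × 32.06 = 32.060 g/mol.
%S = 32.060 / 76.157 × 100 = 42.10%.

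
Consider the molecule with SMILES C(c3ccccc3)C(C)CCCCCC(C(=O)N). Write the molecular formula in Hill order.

C16H25NO

Atom tally by fragment:
  C6H5CH2 → C:7 H:7
  CH(CH3) → C:2 H:4
  CH2 → C:1 H:2
  CH2 → C:1 H:2
  CH2 → C:1 H:2
  CH2 → C:1 H:2
  CH2 → C:1 H:2
  CH2CONH2 → C:2 H:4 O:1 N:1
Element totals:
  C: 16
  H: 25
  N: 1
  O: 1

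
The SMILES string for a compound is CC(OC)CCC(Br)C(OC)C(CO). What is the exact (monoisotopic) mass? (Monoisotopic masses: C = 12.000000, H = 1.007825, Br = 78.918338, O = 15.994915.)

Atom tally by fragment:
  CH3 → C:1 H:3
  CH(OCH3) → C:2 H:4 O:1
  CH2 → C:1 H:2
  CH2 → C:1 H:2
  CH(Br) → C:1 H:1 Br:1
  CH(OCH3) → C:2 H:4 O:1
  CH2CH2OH → C:2 H:5 O:1
Element totals:
  C: 10
  H: 21
  Br: 1
  O: 3
Molecular formula: C10H21BrO3.
  M = 10(12.0) + 21(1.007825) + 78.918338 + 3(15.994915)
    = 120.000000 + 21.164325 + 78.918338 + 47.984745 = 268.067408

268.0674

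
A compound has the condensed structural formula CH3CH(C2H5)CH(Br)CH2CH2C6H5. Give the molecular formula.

Atom tally by fragment:
  CH3 → C:1 H:3
  CH(C2H5) → C:3 H:6
  CH(Br) → C:1 H:1 Br:1
  CH2 → C:1 H:2
  CH2C6H5 → C:7 H:7
Element totals:
  C: 13
  H: 19
  Br: 1

C13H19Br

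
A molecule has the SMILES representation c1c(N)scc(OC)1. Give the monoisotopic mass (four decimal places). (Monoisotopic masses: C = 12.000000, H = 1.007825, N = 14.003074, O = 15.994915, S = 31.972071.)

129.0248

Atom tally by fragment:
  thiophene ring core → C:4 H:4 S:1
  (− 2 ring H displaced by substituents)
  + NH2 → N:1 H:2
  + OCH3 → C:1 H:3 O:1
Element totals:
  C: 5
  H: 7
  N: 1
  O: 1
  S: 1
Molecular formula: C5H7NOS.
  M = 5(12.0) + 7(1.007825) + 14.003074 + 15.994915 + 31.972071
    = 60.000000 + 7.054775 + 14.003074 + 15.994915 + 31.972071 = 129.024835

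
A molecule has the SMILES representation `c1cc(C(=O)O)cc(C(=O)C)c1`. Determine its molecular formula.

Atom tally by fragment:
  benzene ring core → C:6 H:6
  (− 2 ring H displaced by substituents)
  + COOH → C:1 H:1 O:2
  + COCH3 → C:2 H:3 O:1
Element totals:
  C: 9
  H: 8
  O: 3

C9H8O3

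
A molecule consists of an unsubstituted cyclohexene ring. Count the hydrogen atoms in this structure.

10

Atom tally by fragment:
  cyclohexene ring core → C:6 H:10
Element totals:
  C: 6
  H: 10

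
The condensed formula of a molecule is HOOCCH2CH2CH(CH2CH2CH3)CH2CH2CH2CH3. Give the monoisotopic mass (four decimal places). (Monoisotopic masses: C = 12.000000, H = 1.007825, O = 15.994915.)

186.1620

Atom tally by fragment:
  HOOCCH2 → C:2 H:3 O:2
  CH2 → C:1 H:2
  CH(CH2CH2CH3) → C:4 H:8
  CH2 → C:1 H:2
  CH2 → C:1 H:2
  CH2 → C:1 H:2
  CH3 → C:1 H:3
Element totals:
  C: 11
  H: 22
  O: 2
Molecular formula: C11H22O2.
  M = 11(12.0) + 22(1.007825) + 2(15.994915)
    = 132.000000 + 22.172150 + 31.989830 = 186.161980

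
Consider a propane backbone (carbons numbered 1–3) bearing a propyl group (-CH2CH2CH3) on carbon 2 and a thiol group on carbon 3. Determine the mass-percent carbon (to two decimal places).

60.95%

Atom tally by fragment:
  CH3 → C:1 H:3
  CH(CH2CH2CH3) → C:4 H:8
  CH2SH → C:1 H:3 S:1
Element totals:
  C: 6
  H: 14
  S: 1
Molecular formula: C6H14S.
Molar mass = 118.238 g/mol.
Mass from C: 6 × 12.011 = 72.066 g/mol.
%C = 72.066 / 118.238 × 100 = 60.95%.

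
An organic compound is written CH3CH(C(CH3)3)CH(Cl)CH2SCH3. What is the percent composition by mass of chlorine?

18.20%

Atom tally by fragment:
  CH3 → C:1 H:3
  CH(C(CH3)3) → C:5 H:10
  CH(Cl) → C:1 H:1 Cl:1
  CH2SCH3 → C:2 H:5 S:1
Element totals:
  C: 9
  H: 19
  Cl: 1
  S: 1
Molecular formula: C9H19ClS.
Molar mass = 194.761 g/mol.
Mass from Cl: 1 × 35.45 = 35.450 g/mol.
%Cl = 35.450 / 194.761 × 100 = 18.20%.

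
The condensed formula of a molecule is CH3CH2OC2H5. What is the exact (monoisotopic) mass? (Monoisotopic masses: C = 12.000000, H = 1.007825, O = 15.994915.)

Atom tally by fragment:
  CH3 → C:1 H:3
  CH2OC2H5 → C:3 H:7 O:1
Element totals:
  C: 4
  H: 10
  O: 1
Molecular formula: C4H10O.
  M = 4(12.0) + 10(1.007825) + 15.994915
    = 48.000000 + 10.078250 + 15.994915 = 74.073165

74.0732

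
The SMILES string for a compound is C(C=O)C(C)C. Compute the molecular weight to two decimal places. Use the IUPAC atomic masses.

86.13 g/mol

Atom tally by fragment:
  OHCCH2 → C:2 H:3 O:1
  CH(CH3) → C:2 H:4
  CH3 → C:1 H:3
Element totals:
  C: 5
  H: 10
  O: 1
Molecular formula: C5H10O.
  M = 5(12.011) + 10(1.008) + 15.999
    = 60.055 + 10.080 + 15.999 = 86.134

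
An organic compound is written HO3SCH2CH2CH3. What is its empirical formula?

Element totals:
  C: 3
  H: 8
  O: 3
  S: 1
Molecular formula: C3H8O3S.
gcd of subscripts (3, 8, 3, 1) = 1, so the empirical formula equals the molecular formula.

C3H8O3S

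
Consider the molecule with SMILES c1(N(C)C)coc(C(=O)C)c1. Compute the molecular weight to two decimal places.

153.18 g/mol

Atom tally by fragment:
  furan ring core → C:4 H:4 O:1
  (− 2 ring H displaced by substituents)
  + N(CH3)2 → N:1 C:2 H:6
  + COCH3 → C:2 H:3 O:1
Element totals:
  C: 8
  H: 11
  N: 1
  O: 2
Molecular formula: C8H11NO2.
  M = 8(12.011) + 11(1.008) + 14.007 + 2(15.999)
    = 96.088 + 11.088 + 14.007 + 31.998 = 153.181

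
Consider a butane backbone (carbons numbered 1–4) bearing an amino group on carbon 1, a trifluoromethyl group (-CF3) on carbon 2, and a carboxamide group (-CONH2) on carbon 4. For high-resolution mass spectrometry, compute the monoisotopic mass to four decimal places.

184.0823

Atom tally by fragment:
  H2NCH2 → C:1 H:4 N:1
  CH(CF3) → C:2 H:1 F:3
  CH2 → C:1 H:2
  CH2CONH2 → C:2 H:4 O:1 N:1
Element totals:
  C: 6
  H: 11
  F: 3
  N: 2
  O: 1
Molecular formula: C6H11F3N2O.
  M = 6(12.0) + 11(1.007825) + 3(18.998403) + 2(14.003074) + 15.994915
    = 72.000000 + 11.086075 + 56.995209 + 28.006148 + 15.994915 = 184.082347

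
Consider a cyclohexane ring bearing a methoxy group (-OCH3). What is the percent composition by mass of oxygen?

Atom tally by fragment:
  cyclohexane ring core → C:6 H:12
  (− 1 ring H displaced by substituents)
  + OCH3 → C:1 H:3 O:1
Element totals:
  C: 7
  H: 14
  O: 1
Molecular formula: C7H14O.
Molar mass = 114.188 g/mol.
Mass from O: 1 × 15.999 = 15.999 g/mol.
%O = 15.999 / 114.188 × 100 = 14.01%.

14.01%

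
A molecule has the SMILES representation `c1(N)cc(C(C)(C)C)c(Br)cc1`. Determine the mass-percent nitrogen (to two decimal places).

Atom tally by fragment:
  benzene ring core → C:6 H:6
  (− 3 ring H displaced by substituents)
  + NH2 → N:1 H:2
  + C(CH3)3 → C:4 H:9
  + Br → Br:1
Element totals:
  C: 10
  H: 14
  Br: 1
  N: 1
Molecular formula: C10H14BrN.
Molar mass = 228.133 g/mol.
Mass from N: 1 × 14.007 = 14.007 g/mol.
%N = 14.007 / 228.133 × 100 = 6.14%.

6.14%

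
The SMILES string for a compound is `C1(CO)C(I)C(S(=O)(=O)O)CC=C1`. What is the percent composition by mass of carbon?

Atom tally by fragment:
  cyclohexene ring core → C:6 H:10
  (− 3 ring H displaced by substituents)
  + CH2OH → C:1 H:3 O:1
  + I → I:1
  + SO3H → S:1 O:3 H:1
Element totals:
  C: 7
  H: 11
  I: 1
  O: 4
  S: 1
Molecular formula: C7H11IO4S.
Molar mass = 318.125 g/mol.
Mass from C: 7 × 12.011 = 84.077 g/mol.
%C = 84.077 / 318.125 × 100 = 26.43%.

26.43%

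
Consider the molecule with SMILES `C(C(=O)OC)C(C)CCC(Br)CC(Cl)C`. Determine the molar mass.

299.63 g/mol

Atom tally by fragment:
  CH3OOCCH2 → C:3 H:5 O:2
  CH(CH3) → C:2 H:4
  CH2 → C:1 H:2
  CH2 → C:1 H:2
  CH(Br) → C:1 H:1 Br:1
  CH2 → C:1 H:2
  CH(Cl) → C:1 H:1 Cl:1
  CH3 → C:1 H:3
Element totals:
  C: 11
  H: 20
  Br: 1
  Cl: 1
  O: 2
Molecular formula: C11H20BrClO2.
  M = 11(12.011) + 20(1.008) + 79.904 + 35.45 + 2(15.999)
    = 132.121 + 20.160 + 79.904 + 35.450 + 31.998 = 299.633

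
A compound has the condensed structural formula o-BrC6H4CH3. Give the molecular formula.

Atom tally by fragment:
  benzene ring core → C:6 H:6
  (− 2 ring H displaced by substituents)
  + Br → Br:1
  + CH3 → C:1 H:3
Element totals:
  C: 7
  H: 7
  Br: 1

C7H7Br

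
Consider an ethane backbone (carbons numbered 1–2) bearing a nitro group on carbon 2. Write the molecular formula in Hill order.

C2H5NO2

Atom tally by fragment:
  CH3 → C:1 H:3
  CH2NO2 → C:1 H:2 N:1 O:2
Element totals:
  C: 2
  H: 5
  N: 1
  O: 2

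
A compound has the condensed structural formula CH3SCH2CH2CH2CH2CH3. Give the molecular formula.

C6H14S

Atom tally by fragment:
  CH3SCH2 → C:2 H:5 S:1
  CH2 → C:1 H:2
  CH2 → C:1 H:2
  CH2 → C:1 H:2
  CH3 → C:1 H:3
Element totals:
  C: 6
  H: 14
  S: 1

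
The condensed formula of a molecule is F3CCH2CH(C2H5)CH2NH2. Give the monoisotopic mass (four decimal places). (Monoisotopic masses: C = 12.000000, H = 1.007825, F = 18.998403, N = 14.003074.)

155.0922

Atom tally by fragment:
  F3CCH2 → C:2 H:2 F:3
  CH(C2H5) → C:3 H:6
  CH2NH2 → C:1 H:4 N:1
Element totals:
  C: 6
  H: 12
  F: 3
  N: 1
Molecular formula: C6H12F3N.
  M = 6(12.0) + 12(1.007825) + 3(18.998403) + 14.003074
    = 72.000000 + 12.093900 + 56.995209 + 14.003074 = 155.092183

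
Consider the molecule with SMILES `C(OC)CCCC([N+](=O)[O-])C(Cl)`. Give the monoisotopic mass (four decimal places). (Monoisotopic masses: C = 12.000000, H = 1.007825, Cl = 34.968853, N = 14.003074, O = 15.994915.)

195.0662

Atom tally by fragment:
  CH3OCH2 → C:2 H:5 O:1
  CH2 → C:1 H:2
  CH2 → C:1 H:2
  CH2 → C:1 H:2
  CH(NO2) → C:1 H:1 N:1 O:2
  CH2Cl → C:1 H:2 Cl:1
Element totals:
  C: 7
  H: 14
  Cl: 1
  N: 1
  O: 3
Molecular formula: C7H14ClNO3.
  M = 7(12.0) + 14(1.007825) + 34.968853 + 14.003074 + 3(15.994915)
    = 84.000000 + 14.109550 + 34.968853 + 14.003074 + 47.984745 = 195.066222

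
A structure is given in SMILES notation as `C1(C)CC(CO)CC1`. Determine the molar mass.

Atom tally by fragment:
  cyclopentane ring core → C:5 H:10
  (− 2 ring H displaced by substituents)
  + CH3 → C:1 H:3
  + CH2OH → C:1 H:3 O:1
Element totals:
  C: 7
  H: 14
  O: 1
Molecular formula: C7H14O.
  M = 7(12.011) + 14(1.008) + 15.999
    = 84.077 + 14.112 + 15.999 = 114.188

114.19 g/mol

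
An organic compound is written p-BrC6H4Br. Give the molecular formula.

C6H4Br2

Element totals:
  C: 6
  H: 4
  Br: 2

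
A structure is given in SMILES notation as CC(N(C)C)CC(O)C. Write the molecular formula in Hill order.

Atom tally by fragment:
  CH3 → C:1 H:3
  CH(N(CH3)2) → C:3 H:7 N:1
  CH2 → C:1 H:2
  CH(OH) → C:1 H:2 O:1
  CH3 → C:1 H:3
Element totals:
  C: 7
  H: 17
  N: 1
  O: 1

C7H17NO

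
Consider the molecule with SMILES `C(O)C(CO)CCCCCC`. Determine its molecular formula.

Atom tally by fragment:
  HOCH2 → C:1 H:3 O:1
  CH(CH2OH) → C:2 H:4 O:1
  CH2 → C:1 H:2
  CH2 → C:1 H:2
  CH2 → C:1 H:2
  CH2 → C:1 H:2
  CH2 → C:1 H:2
  CH3 → C:1 H:3
Element totals:
  C: 9
  H: 20
  O: 2

C9H20O2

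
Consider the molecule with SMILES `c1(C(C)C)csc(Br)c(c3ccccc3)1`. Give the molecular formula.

C13H13BrS

Atom tally by fragment:
  thiophene ring core → C:4 H:4 S:1
  (− 3 ring H displaced by substituents)
  + CH(CH3)2 → C:3 H:7
  + Br → Br:1
  + C6H5 → C:6 H:5
Element totals:
  C: 13
  H: 13
  Br: 1
  S: 1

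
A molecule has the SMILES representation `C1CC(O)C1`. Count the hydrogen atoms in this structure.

Atom tally by fragment:
  cyclobutane ring core → C:4 H:8
  (− 1 ring H displaced by substituents)
  + OH → O:1 H:1
Element totals:
  C: 4
  H: 8
  O: 1

8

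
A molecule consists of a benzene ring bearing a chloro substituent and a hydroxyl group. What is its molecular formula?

Atom tally by fragment:
  benzene ring core → C:6 H:6
  (− 2 ring H displaced by substituents)
  + Cl → Cl:1
  + OH → O:1 H:1
Element totals:
  C: 6
  H: 5
  Cl: 1
  O: 1

C6H5ClO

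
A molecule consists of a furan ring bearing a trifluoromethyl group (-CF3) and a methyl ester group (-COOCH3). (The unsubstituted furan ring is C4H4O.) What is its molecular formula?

C7H5F3O3

Atom tally by fragment:
  furan ring core → C:4 H:4 O:1
  (− 2 ring H displaced by substituents)
  + CF3 → C:1 F:3
  + COOCH3 → C:2 H:3 O:2
Element totals:
  C: 7
  H: 5
  F: 3
  O: 3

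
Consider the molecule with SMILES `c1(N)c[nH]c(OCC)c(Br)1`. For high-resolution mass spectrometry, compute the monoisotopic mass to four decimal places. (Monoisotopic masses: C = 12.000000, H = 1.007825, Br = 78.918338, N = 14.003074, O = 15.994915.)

203.9898

Atom tally by fragment:
  pyrrole ring core → C:4 H:5 N:1
  (− 3 ring H displaced by substituents)
  + NH2 → N:1 H:2
  + OC2H5 → C:2 H:5 O:1
  + Br → Br:1
Element totals:
  C: 6
  H: 9
  Br: 1
  N: 2
  O: 1
Molecular formula: C6H9BrN2O.
  M = 6(12.0) + 9(1.007825) + 78.918338 + 2(14.003074) + 15.994915
    = 72.000000 + 9.070425 + 78.918338 + 28.006148 + 15.994915 = 203.989826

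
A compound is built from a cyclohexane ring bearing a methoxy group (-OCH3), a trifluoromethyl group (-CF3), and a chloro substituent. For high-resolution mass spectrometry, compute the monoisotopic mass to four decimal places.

216.0529

Atom tally by fragment:
  cyclohexane ring core → C:6 H:12
  (− 3 ring H displaced by substituents)
  + OCH3 → C:1 H:3 O:1
  + CF3 → C:1 F:3
  + Cl → Cl:1
Element totals:
  C: 8
  H: 12
  Cl: 1
  F: 3
  O: 1
Molecular formula: C8H12ClF3O.
  M = 8(12.0) + 12(1.007825) + 34.968853 + 3(18.998403) + 15.994915
    = 96.000000 + 12.093900 + 34.968853 + 56.995209 + 15.994915 = 216.052877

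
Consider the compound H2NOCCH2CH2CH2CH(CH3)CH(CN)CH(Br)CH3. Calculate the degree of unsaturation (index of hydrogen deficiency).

Atom tally by fragment:
  H2NOCCH2 → C:2 H:4 O:1 N:1
  CH2 → C:1 H:2
  CH2 → C:1 H:2
  CH(CH3) → C:2 H:4
  CH(CN) → C:2 H:1 N:1
  CH(Br) → C:1 H:1 Br:1
  CH3 → C:1 H:3
Element totals:
  C: 10
  H: 17
  Br: 1
  N: 2
  O: 1
Molecular formula: C10H17BrN2O.
DoU = (2C + 2 + N − H − X) / 2 = (2·10 + 2 + 2 − 17 − 1) / 2 = 3.

3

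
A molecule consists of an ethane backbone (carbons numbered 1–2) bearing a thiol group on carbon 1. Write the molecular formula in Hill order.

C2H6S

Atom tally by fragment:
  HSCH2 → C:1 H:3 S:1
  CH3 → C:1 H:3
Element totals:
  C: 2
  H: 6
  S: 1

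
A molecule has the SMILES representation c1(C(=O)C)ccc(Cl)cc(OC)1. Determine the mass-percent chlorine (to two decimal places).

19.20%

Atom tally by fragment:
  benzene ring core → C:6 H:6
  (− 3 ring H displaced by substituents)
  + COCH3 → C:2 H:3 O:1
  + Cl → Cl:1
  + OCH3 → C:1 H:3 O:1
Element totals:
  C: 9
  H: 9
  Cl: 1
  O: 2
Molecular formula: C9H9ClO2.
Molar mass = 184.619 g/mol.
Mass from Cl: 1 × 35.45 = 35.450 g/mol.
%Cl = 35.450 / 184.619 × 100 = 19.20%.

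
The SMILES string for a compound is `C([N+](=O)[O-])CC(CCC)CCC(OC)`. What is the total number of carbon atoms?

10

Atom tally by fragment:
  O2NCH2 → C:1 H:2 N:1 O:2
  CH2 → C:1 H:2
  CH(CH2CH2CH3) → C:4 H:8
  CH2 → C:1 H:2
  CH2 → C:1 H:2
  CH2OCH3 → C:2 H:5 O:1
Element totals:
  C: 10
  H: 21
  N: 1
  O: 3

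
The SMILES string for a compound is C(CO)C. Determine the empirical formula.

Atom tally by fragment:
  HOCH2CH2 → C:2 H:5 O:1
  CH3 → C:1 H:3
Element totals:
  C: 3
  H: 8
  O: 1
Molecular formula: C3H8O.
gcd of subscripts (3, 8, 1) = 1, so the empirical formula equals the molecular formula.

C3H8O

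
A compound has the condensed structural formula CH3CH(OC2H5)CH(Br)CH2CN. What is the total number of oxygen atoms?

Atom tally by fragment:
  CH3 → C:1 H:3
  CH(OC2H5) → C:3 H:6 O:1
  CH(Br) → C:1 H:1 Br:1
  CH2CN → C:2 H:2 N:1
Element totals:
  C: 7
  H: 12
  Br: 1
  N: 1
  O: 1

1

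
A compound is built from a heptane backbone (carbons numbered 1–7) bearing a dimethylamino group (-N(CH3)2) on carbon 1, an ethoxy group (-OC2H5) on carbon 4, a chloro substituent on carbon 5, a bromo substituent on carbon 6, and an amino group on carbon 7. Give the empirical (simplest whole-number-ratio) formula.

C11H24BrClN2O

Atom tally by fragment:
  (CH3)2NCH2 → C:3 H:8 N:1
  CH2 → C:1 H:2
  CH2 → C:1 H:2
  CH(OC2H5) → C:3 H:6 O:1
  CH(Cl) → C:1 H:1 Cl:1
  CH(Br) → C:1 H:1 Br:1
  CH2NH2 → C:1 H:4 N:1
Element totals:
  C: 11
  H: 24
  Br: 1
  Cl: 1
  N: 2
  O: 1
Molecular formula: C11H24BrClN2O.
gcd of subscripts (1, 11, 1, 24, 2, 1) = 1, so the empirical formula equals the molecular formula.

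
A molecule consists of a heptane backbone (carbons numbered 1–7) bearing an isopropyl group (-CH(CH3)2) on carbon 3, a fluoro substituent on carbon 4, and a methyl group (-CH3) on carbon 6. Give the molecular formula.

Atom tally by fragment:
  CH3 → C:1 H:3
  CH2 → C:1 H:2
  CH(CH(CH3)2) → C:4 H:8
  CH(F) → C:1 H:1 F:1
  CH2 → C:1 H:2
  CH(CH3) → C:2 H:4
  CH3 → C:1 H:3
Element totals:
  C: 11
  H: 23
  F: 1

C11H23F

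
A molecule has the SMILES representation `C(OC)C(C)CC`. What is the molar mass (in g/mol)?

Atom tally by fragment:
  CH3OCH2 → C:2 H:5 O:1
  CH(CH3) → C:2 H:4
  CH2 → C:1 H:2
  CH3 → C:1 H:3
Element totals:
  C: 6
  H: 14
  O: 1
Molecular formula: C6H14O.
  M = 6(12.011) + 14(1.008) + 15.999
    = 72.066 + 14.112 + 15.999 = 102.177

102.18 g/mol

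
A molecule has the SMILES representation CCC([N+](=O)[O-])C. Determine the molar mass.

103.12 g/mol

Atom tally by fragment:
  CH3 → C:1 H:3
  CH2 → C:1 H:2
  CH(NO2) → C:1 H:1 N:1 O:2
  CH3 → C:1 H:3
Element totals:
  C: 4
  H: 9
  N: 1
  O: 2
Molecular formula: C4H9NO2.
  M = 4(12.011) + 9(1.008) + 14.007 + 2(15.999)
    = 48.044 + 9.072 + 14.007 + 31.998 = 103.121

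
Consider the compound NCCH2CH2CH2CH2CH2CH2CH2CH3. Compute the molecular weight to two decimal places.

Atom tally by fragment:
  NCCH2 → C:2 H:2 N:1
  CH2 → C:1 H:2
  CH2 → C:1 H:2
  CH2 → C:1 H:2
  CH2 → C:1 H:2
  CH2 → C:1 H:2
  CH2 → C:1 H:2
  CH3 → C:1 H:3
Element totals:
  C: 9
  H: 17
  N: 1
Molecular formula: C9H17N.
  M = 9(12.011) + 17(1.008) + 14.007
    = 108.099 + 17.136 + 14.007 = 139.242

139.24 g/mol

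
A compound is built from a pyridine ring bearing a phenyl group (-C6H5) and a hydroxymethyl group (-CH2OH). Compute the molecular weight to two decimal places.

Atom tally by fragment:
  pyridine ring core → C:5 H:5 N:1
  (− 2 ring H displaced by substituents)
  + C6H5 → C:6 H:5
  + CH2OH → C:1 H:3 O:1
Element totals:
  C: 12
  H: 11
  N: 1
  O: 1
Molecular formula: C12H11NO.
  M = 12(12.011) + 11(1.008) + 14.007 + 15.999
    = 144.132 + 11.088 + 14.007 + 15.999 = 185.226

185.23 g/mol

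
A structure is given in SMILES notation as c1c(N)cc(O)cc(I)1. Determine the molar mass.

Atom tally by fragment:
  benzene ring core → C:6 H:6
  (− 3 ring H displaced by substituents)
  + NH2 → N:1 H:2
  + OH → O:1 H:1
  + I → I:1
Element totals:
  C: 6
  H: 6
  I: 1
  N: 1
  O: 1
Molecular formula: C6H6INO.
  M = 6(12.011) + 6(1.008) + 126.904 + 14.007 + 15.999
    = 72.066 + 6.048 + 126.904 + 14.007 + 15.999 = 235.024

235.02 g/mol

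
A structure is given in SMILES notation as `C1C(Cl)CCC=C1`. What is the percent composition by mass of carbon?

61.81%

Atom tally by fragment:
  cyclohexene ring core → C:6 H:10
  (− 1 ring H displaced by substituents)
  + Cl → Cl:1
Element totals:
  C: 6
  H: 9
  Cl: 1
Molecular formula: C6H9Cl.
Molar mass = 116.588 g/mol.
Mass from C: 6 × 12.011 = 72.066 g/mol.
%C = 72.066 / 116.588 × 100 = 61.81%.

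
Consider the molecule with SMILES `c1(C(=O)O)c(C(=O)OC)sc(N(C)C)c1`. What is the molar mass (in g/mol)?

Atom tally by fragment:
  thiophene ring core → C:4 H:4 S:1
  (− 3 ring H displaced by substituents)
  + COOH → C:1 H:1 O:2
  + COOCH3 → C:2 H:3 O:2
  + N(CH3)2 → N:1 C:2 H:6
Element totals:
  C: 9
  H: 11
  N: 1
  O: 4
  S: 1
Molecular formula: C9H11NO4S.
  M = 9(12.011) + 11(1.008) + 14.007 + 4(15.999) + 32.06
    = 108.099 + 11.088 + 14.007 + 63.996 + 32.060 = 229.250

229.25 g/mol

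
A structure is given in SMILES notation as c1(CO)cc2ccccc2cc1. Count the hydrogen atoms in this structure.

Atom tally by fragment:
  naphthalene ring system core → C:10 H:8
  (− 1 ring H displaced by substituents)
  + CH2OH → C:1 H:3 O:1
Element totals:
  C: 11
  H: 10
  O: 1

10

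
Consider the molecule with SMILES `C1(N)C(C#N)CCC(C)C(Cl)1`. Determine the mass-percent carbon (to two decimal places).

Atom tally by fragment:
  cyclohexane ring core → C:6 H:12
  (− 4 ring H displaced by substituents)
  + NH2 → N:1 H:2
  + CN → C:1 N:1
  + CH3 → C:1 H:3
  + Cl → Cl:1
Element totals:
  C: 8
  H: 13
  Cl: 1
  N: 2
Molecular formula: C8H13ClN2.
Molar mass = 172.656 g/mol.
Mass from C: 8 × 12.011 = 96.088 g/mol.
%C = 96.088 / 172.656 × 100 = 55.65%.

55.65%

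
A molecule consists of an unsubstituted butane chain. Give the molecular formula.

C4H10

Atom tally by fragment:
  CH3 → C:1 H:3
  CH2 → C:1 H:2
  CH2 → C:1 H:2
  CH3 → C:1 H:3
Element totals:
  C: 4
  H: 10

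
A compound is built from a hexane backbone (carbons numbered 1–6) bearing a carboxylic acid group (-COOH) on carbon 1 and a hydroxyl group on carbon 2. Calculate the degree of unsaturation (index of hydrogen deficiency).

1

Atom tally by fragment:
  HOOCCH2 → C:2 H:3 O:2
  CH(OH) → C:1 H:2 O:1
  CH2 → C:1 H:2
  CH2 → C:1 H:2
  CH2 → C:1 H:2
  CH3 → C:1 H:3
Element totals:
  C: 7
  H: 14
  O: 3
Molecular formula: C7H14O3.
DoU = (2C + 2 + N − H − X) / 2 = (2·7 + 2 + 0 − 14 − 0) / 2 = 1.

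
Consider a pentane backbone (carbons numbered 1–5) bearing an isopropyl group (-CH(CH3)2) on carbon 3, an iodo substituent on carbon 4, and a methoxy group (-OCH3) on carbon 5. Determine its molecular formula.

C9H19IO

Atom tally by fragment:
  CH3 → C:1 H:3
  CH2 → C:1 H:2
  CH(CH(CH3)2) → C:4 H:8
  CH(I) → C:1 H:1 I:1
  CH2OCH3 → C:2 H:5 O:1
Element totals:
  C: 9
  H: 19
  I: 1
  O: 1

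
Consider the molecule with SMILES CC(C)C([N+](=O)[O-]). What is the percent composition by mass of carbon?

Atom tally by fragment:
  CH3 → C:1 H:3
  CH(CH3) → C:2 H:4
  CH2NO2 → C:1 H:2 N:1 O:2
Element totals:
  C: 4
  H: 9
  N: 1
  O: 2
Molecular formula: C4H9NO2.
Molar mass = 103.121 g/mol.
Mass from C: 4 × 12.011 = 48.044 g/mol.
%C = 48.044 / 103.121 × 100 = 46.59%.

46.59%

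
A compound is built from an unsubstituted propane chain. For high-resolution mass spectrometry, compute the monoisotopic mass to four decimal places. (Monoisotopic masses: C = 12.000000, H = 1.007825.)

Atom tally by fragment:
  CH3 → C:1 H:3
  CH2 → C:1 H:2
  CH3 → C:1 H:3
Element totals:
  C: 3
  H: 8
Molecular formula: C3H8.
  M = 3(12.0) + 8(1.007825)
    = 36.000000 + 8.062600 = 44.062600

44.0626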